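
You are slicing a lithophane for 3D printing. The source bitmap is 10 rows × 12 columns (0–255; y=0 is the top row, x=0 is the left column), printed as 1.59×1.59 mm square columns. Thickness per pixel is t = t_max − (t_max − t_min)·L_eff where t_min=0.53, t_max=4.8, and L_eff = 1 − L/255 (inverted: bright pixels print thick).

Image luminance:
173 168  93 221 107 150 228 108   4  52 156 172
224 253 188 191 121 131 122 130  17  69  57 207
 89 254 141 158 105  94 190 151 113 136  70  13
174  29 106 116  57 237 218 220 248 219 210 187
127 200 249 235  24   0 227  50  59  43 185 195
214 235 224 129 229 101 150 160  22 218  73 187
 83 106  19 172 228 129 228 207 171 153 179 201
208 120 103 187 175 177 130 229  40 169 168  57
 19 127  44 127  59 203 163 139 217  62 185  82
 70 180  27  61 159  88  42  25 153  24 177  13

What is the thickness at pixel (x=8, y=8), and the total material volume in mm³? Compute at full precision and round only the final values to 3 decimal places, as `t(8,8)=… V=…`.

t(8,8)=4.164 V=859.202

span = t_max - t_min = 4.8 - 0.53 = 4.270
L(8,8) = 217, L_eff = 1 - 217/255 = 0.149020 (inverted)
t(8,8) = 4.8 - 4.270·0.149020 = 4.164
Σt over all 10·12 pixels = 4333223/12750 ≈ 339.8606275
V = pitch²·Σt = 1.59²·4333223/12750 = 859.202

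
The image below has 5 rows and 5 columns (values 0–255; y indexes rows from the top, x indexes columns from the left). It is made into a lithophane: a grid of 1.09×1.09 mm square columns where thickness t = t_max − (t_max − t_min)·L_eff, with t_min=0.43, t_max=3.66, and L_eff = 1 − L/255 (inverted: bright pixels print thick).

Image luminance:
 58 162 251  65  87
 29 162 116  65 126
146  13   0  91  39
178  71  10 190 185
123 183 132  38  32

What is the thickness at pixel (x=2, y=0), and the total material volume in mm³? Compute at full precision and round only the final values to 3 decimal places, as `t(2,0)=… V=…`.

span = t_max - t_min = 3.66 - 0.43 = 3.230
L(2,0) = 251, L_eff = 1 - 251/255 = 0.015686 (inverted)
t(2,0) = 3.66 - 3.230·0.015686 = 3.609
Σt over all 5·5 pixels = 64613/1500 ≈ 43.0753333
V = pitch²·Σt = 1.09²·64613/1500 = 51.178

t(2,0)=3.609 V=51.178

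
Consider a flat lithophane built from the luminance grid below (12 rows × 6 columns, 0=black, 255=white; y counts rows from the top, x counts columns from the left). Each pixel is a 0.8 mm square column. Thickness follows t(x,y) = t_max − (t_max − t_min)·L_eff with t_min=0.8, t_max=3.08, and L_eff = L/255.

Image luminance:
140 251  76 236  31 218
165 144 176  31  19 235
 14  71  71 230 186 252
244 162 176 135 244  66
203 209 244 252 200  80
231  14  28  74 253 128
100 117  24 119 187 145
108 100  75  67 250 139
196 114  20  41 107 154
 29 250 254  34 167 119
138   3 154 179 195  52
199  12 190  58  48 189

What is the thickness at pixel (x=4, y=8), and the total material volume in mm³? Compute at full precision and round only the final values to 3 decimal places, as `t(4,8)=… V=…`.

t(4,8)=2.123 V=85.721

span = t_max - t_min = 3.08 - 0.8 = 2.280
L(4,8) = 107, L_eff = 107/255 = 0.419608
t(4,8) = 3.08 - 2.280·0.419608 = 2.123
Σt over all 12·6 pixels = 284622/2125 ≈ 133.9397647
V = pitch²·Σt = 0.8²·284622/2125 = 85.721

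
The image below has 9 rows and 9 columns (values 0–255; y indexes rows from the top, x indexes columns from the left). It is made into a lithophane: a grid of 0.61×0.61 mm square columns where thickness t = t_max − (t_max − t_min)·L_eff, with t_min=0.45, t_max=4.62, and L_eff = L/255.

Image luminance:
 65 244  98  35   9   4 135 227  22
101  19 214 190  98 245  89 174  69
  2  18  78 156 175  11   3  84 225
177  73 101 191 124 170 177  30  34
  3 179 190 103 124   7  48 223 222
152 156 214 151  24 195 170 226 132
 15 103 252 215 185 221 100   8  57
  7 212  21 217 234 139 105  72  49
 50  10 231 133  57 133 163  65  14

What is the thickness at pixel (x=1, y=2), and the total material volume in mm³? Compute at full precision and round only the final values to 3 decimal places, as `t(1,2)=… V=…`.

span = t_max - t_min = 4.62 - 0.45 = 4.170
L(1,2) = 18, L_eff = 18/255 = 0.070588
t(1,2) = 4.62 - 4.170·0.070588 = 4.326
Σt over all 9·9 pixels = 466691/2125 ≈ 219.6192941
V = pitch²·Σt = 0.61²·466691/2125 = 81.720

t(1,2)=4.326 V=81.720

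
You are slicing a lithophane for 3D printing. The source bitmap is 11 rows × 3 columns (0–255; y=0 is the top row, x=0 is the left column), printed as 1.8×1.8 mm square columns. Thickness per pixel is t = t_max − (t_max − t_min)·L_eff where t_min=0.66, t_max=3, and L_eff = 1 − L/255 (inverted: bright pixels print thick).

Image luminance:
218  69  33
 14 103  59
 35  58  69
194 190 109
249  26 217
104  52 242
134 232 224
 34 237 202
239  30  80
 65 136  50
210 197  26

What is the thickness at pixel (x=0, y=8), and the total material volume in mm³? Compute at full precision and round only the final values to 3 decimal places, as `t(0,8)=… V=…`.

t(0,8)=2.853 V=193.568

span = t_max - t_min = 3 - 0.66 = 2.340
L(0,8) = 239, L_eff = 1 - 239/255 = 0.062745 (inverted)
t(0,8) = 3 - 2.340·0.062745 = 2.853
Σt over all 11·3 pixels = 126954/2125 ≈ 59.7430588
V = pitch²·Σt = 1.8²·126954/2125 = 193.568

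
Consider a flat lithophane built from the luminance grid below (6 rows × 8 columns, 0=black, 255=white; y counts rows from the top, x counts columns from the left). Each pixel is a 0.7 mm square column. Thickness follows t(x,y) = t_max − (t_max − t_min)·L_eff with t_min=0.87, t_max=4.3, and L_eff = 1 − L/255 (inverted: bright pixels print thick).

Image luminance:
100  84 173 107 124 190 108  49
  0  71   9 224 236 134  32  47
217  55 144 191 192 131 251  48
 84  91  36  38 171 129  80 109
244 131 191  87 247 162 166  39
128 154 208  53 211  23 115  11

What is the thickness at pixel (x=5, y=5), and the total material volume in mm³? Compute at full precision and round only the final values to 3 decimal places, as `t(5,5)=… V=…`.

span = t_max - t_min = 4.3 - 0.87 = 3.430
L(5,5) = 23, L_eff = 1 - 23/255 = 0.909804 (inverted)
t(5,5) = 4.3 - 3.430·0.909804 = 1.179
Σt over all 6·8 pixels = 612571/5100 ≈ 120.1119608
V = pitch²·Σt = 0.7²·612571/5100 = 58.855

t(5,5)=1.179 V=58.855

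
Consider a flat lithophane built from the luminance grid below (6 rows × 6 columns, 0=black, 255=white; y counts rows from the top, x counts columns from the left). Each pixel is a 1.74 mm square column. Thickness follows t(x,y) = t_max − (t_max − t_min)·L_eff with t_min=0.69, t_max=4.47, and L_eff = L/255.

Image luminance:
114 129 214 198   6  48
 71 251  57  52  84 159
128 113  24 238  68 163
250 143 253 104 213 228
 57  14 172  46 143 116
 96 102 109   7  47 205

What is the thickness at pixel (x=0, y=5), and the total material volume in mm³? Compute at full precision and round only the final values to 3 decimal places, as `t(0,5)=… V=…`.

span = t_max - t_min = 4.47 - 0.69 = 3.780
L(0,5) = 96, L_eff = 96/255 = 0.376471
t(0,5) = 4.47 - 3.780·0.376471 = 3.047
Σt over all 6·6 pixels = 202662/2125 ≈ 95.3703529
V = pitch²·Σt = 1.74²·202662/2125 = 288.743

t(0,5)=3.047 V=288.743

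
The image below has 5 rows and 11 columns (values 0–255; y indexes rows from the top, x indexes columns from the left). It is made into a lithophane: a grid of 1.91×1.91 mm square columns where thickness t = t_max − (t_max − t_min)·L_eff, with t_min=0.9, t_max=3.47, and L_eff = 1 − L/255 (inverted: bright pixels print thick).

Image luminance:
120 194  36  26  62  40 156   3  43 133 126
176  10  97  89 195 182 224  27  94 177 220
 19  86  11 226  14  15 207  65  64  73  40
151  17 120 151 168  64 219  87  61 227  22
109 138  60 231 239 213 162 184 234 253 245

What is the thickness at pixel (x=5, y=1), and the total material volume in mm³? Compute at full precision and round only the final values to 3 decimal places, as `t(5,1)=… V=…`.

span = t_max - t_min = 3.47 - 0.9 = 2.570
L(5,1) = 182, L_eff = 1 - 182/255 = 0.286275 (inverted)
t(5,1) = 3.47 - 2.570·0.286275 = 2.734
Σt over all 5·11 pixels = 591947/5100 ≈ 116.0680392
V = pitch²·Σt = 1.91²·591947/5100 = 423.428

t(5,1)=2.734 V=423.428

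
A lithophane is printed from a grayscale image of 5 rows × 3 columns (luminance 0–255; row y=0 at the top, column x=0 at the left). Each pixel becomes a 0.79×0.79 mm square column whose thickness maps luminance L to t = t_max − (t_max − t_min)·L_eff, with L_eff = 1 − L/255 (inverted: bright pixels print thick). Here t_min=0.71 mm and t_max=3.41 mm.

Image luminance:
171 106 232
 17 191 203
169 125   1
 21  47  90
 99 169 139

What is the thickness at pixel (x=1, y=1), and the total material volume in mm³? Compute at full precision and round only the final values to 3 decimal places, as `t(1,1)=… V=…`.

span = t_max - t_min = 3.41 - 0.71 = 2.700
L(1,1) = 191, L_eff = 1 - 191/255 = 0.250980 (inverted)
t(1,1) = 3.41 - 2.700·0.250980 = 2.732
Σt over all 5·3 pixels = 10029/340 ≈ 29.4970588
V = pitch²·Σt = 0.79²·10029/340 = 18.409

t(1,1)=2.732 V=18.409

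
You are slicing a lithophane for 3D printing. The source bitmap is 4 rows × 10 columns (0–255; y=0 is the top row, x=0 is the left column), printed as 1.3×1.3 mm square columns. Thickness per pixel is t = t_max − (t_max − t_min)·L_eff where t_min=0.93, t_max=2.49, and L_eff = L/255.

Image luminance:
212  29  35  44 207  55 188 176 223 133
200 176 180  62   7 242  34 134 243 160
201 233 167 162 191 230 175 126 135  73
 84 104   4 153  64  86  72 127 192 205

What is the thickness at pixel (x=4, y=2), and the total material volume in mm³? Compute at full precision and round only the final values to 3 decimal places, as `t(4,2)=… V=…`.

t(4,2)=1.322 V=111.212

span = t_max - t_min = 2.49 - 0.93 = 1.560
L(4,2) = 191, L_eff = 191/255 = 0.749020
t(4,2) = 2.49 - 1.560·0.749020 = 1.322
Σt over all 4·10 pixels = 139838/2125 ≈ 65.8061176
V = pitch²·Σt = 1.3²·139838/2125 = 111.212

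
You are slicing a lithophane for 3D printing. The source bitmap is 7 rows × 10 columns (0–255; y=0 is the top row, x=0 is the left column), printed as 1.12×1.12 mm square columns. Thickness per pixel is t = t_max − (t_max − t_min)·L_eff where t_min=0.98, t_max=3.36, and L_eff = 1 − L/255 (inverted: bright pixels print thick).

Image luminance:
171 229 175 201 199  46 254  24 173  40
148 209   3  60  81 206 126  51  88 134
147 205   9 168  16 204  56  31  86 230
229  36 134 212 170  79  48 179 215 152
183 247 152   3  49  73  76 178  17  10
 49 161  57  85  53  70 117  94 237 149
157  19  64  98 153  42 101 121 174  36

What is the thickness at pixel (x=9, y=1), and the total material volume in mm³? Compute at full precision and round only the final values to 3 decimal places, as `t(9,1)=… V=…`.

span = t_max - t_min = 3.36 - 0.98 = 2.380
L(9,1) = 134, L_eff = 1 - 134/255 = 0.474510 (inverted)
t(9,1) = 3.36 - 2.380·0.474510 = 2.231
Σt over all 7·10 pixels = 109193/750 ≈ 145.5906667
V = pitch²·Σt = 1.12²·109193/750 = 182.629

t(9,1)=2.231 V=182.629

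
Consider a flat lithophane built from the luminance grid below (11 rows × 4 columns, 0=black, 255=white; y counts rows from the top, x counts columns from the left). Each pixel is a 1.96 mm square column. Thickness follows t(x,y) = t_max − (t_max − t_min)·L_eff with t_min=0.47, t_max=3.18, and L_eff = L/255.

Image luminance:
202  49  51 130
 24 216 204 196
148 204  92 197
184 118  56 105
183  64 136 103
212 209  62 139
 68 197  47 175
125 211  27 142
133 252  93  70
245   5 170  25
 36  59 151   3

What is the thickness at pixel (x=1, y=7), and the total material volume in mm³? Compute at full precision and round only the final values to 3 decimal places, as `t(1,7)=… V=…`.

t(1,7)=0.938 V=312.237

span = t_max - t_min = 3.18 - 0.47 = 2.710
L(1,7) = 211, L_eff = 211/255 = 0.827451
t(1,7) = 3.18 - 2.710·0.827451 = 0.938
Σt over all 11·4 pixels = 1036291/12750 ≈ 81.2777255
V = pitch²·Σt = 1.96²·1036291/12750 = 312.237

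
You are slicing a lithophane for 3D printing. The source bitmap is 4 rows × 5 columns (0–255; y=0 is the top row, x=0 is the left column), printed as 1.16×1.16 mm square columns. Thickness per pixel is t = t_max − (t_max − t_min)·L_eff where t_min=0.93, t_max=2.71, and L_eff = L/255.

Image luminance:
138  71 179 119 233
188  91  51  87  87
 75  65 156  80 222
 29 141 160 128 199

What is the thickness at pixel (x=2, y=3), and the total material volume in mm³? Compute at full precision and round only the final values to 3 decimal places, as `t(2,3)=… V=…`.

t(2,3)=1.593 V=49.459

span = t_max - t_min = 2.71 - 0.93 = 1.780
L(2,3) = 160, L_eff = 160/255 = 0.627451
t(2,3) = 2.71 - 1.780·0.627451 = 1.593
Σt over all 4·5 pixels = 36.756
V = pitch²·Σt = 1.16²·36.756 = 49.459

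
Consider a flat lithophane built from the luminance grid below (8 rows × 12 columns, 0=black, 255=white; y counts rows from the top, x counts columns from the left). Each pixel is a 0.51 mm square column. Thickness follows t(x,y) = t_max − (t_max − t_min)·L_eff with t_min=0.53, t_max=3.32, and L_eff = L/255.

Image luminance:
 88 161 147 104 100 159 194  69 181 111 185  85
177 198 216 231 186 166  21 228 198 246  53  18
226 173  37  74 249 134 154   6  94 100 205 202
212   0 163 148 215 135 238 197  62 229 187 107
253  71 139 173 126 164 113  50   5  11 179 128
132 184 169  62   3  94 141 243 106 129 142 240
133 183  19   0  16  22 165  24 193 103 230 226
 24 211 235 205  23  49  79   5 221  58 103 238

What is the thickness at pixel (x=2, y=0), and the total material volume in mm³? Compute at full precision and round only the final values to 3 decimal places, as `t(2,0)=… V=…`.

span = t_max - t_min = 3.32 - 0.53 = 2.790
L(2,0) = 147, L_eff = 147/255 = 0.576471
t(2,0) = 3.32 - 2.790·0.576471 = 1.712
Σt over all 8·12 pixels = 1510257/8500 ≈ 177.6772941
V = pitch²·Σt = 0.51²·1510257/8500 = 46.214

t(2,0)=1.712 V=46.214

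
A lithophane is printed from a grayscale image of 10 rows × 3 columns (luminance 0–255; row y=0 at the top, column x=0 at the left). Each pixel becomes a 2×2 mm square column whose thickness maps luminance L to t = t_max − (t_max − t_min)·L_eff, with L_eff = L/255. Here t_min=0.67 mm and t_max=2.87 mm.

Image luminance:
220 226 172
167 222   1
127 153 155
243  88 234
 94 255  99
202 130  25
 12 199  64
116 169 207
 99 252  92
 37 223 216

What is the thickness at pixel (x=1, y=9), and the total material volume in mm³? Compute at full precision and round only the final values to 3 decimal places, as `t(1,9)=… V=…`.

span = t_max - t_min = 2.87 - 0.67 = 2.200
L(1,9) = 223, L_eff = 223/255 = 0.874510
t(1,9) = 2.87 - 2.200·0.874510 = 0.946
Σt over all 10·3 pixels = 120577/2550 ≈ 47.2850980
V = pitch²·Σt = 2²·120577/2550 = 189.140

t(1,9)=0.946 V=189.140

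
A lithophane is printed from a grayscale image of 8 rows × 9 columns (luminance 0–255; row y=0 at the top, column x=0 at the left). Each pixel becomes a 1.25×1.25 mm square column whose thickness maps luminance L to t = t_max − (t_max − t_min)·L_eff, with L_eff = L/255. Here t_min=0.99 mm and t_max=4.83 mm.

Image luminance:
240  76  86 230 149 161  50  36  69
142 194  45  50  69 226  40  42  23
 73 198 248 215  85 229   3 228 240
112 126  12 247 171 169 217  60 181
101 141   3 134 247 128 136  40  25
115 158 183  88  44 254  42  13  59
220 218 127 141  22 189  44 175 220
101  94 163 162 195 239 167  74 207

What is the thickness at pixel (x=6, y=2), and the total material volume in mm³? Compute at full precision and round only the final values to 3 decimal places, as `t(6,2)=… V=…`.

t(6,2)=4.785 V=321.940

span = t_max - t_min = 4.83 - 0.99 = 3.840
L(6,2) = 3, L_eff = 3/255 = 0.011765
t(6,2) = 4.83 - 3.840·0.011765 = 4.785
Σt over all 8·9 pixels = 437838/2125 ≈ 206.0414118
V = pitch²·Σt = 1.25²·437838/2125 = 321.940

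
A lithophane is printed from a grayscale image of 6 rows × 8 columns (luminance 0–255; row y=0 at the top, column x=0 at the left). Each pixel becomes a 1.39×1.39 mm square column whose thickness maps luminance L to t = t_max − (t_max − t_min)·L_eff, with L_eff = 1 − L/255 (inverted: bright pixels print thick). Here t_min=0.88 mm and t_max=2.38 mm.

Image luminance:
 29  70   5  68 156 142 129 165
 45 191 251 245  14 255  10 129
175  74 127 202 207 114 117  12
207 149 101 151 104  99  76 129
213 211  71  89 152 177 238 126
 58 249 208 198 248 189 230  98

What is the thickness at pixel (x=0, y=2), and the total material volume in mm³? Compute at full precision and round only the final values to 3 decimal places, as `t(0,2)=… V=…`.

span = t_max - t_min = 2.38 - 0.88 = 1.500
L(0,2) = 175, L_eff = 1 - 175/255 = 0.313725 (inverted)
t(0,2) = 2.38 - 1.500·0.313725 = 1.909
Σt over all 6·8 pixels = 69419/850 ≈ 81.6694118
V = pitch²·Σt = 1.39²·69419/850 = 157.793

t(0,2)=1.909 V=157.793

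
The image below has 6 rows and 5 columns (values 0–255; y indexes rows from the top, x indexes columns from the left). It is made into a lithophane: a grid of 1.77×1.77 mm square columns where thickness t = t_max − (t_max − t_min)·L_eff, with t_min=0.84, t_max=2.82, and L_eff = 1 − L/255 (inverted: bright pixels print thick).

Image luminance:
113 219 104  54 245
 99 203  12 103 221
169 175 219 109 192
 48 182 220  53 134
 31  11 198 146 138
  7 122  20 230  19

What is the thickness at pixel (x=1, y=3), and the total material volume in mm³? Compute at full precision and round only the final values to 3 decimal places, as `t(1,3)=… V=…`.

span = t_max - t_min = 2.82 - 0.84 = 1.980
L(1,3) = 182, L_eff = 1 - 182/255 = 0.286275 (inverted)
t(1,3) = 2.82 - 1.980·0.286275 = 2.253
Σt over all 6·5 pixels = 116184/2125 ≈ 54.6748235
V = pitch²·Σt = 1.77²·116184/2125 = 171.291

t(1,3)=2.253 V=171.291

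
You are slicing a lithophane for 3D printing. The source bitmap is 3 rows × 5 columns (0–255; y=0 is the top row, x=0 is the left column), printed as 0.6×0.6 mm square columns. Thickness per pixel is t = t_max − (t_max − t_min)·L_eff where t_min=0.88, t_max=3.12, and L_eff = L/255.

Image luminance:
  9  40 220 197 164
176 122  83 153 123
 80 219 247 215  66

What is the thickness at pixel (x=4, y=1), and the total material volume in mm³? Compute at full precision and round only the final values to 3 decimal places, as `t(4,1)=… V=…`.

span = t_max - t_min = 3.12 - 0.88 = 2.240
L(4,1) = 123, L_eff = 123/255 = 0.482353
t(4,1) = 3.12 - 2.240·0.482353 = 2.040
Σt over all 3·5 pixels = 179966/6375 ≈ 28.2299608
V = pitch²·Σt = 0.6²·179966/6375 = 10.163

t(4,1)=2.040 V=10.163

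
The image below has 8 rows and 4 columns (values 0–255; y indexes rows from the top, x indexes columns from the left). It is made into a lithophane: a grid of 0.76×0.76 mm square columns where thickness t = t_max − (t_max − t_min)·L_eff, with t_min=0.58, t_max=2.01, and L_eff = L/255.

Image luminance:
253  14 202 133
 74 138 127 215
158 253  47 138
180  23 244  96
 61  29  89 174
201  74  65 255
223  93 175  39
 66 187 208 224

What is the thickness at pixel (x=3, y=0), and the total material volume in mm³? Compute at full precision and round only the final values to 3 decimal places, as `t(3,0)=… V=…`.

t(3,0)=1.264 V=22.711

span = t_max - t_min = 2.01 - 0.58 = 1.430
L(3,0) = 133, L_eff = 133/255 = 0.521569
t(3,0) = 2.01 - 1.430·0.521569 = 1.264
Σt over all 8·4 pixels = 167111/4250 ≈ 39.3202353
V = pitch²·Σt = 0.76²·167111/4250 = 22.711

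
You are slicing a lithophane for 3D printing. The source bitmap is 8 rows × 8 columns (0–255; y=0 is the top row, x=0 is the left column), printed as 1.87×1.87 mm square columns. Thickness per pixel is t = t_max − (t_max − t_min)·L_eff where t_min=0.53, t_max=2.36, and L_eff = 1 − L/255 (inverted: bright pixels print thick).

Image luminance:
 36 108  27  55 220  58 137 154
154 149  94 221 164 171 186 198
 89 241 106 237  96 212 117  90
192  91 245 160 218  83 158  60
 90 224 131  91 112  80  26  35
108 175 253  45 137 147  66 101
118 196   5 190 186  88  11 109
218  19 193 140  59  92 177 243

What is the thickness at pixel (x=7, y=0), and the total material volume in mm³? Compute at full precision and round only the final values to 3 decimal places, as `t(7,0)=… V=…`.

span = t_max - t_min = 2.36 - 0.53 = 1.830
L(7,0) = 154, L_eff = 1 - 154/255 = 0.396078 (inverted)
t(7,0) = 2.36 - 1.830·0.396078 = 1.635
Σt over all 8·8 pixels = 200058/2125 ≈ 94.1449412
V = pitch²·Σt = 1.87²·200058/2125 = 329.215

t(7,0)=1.635 V=329.215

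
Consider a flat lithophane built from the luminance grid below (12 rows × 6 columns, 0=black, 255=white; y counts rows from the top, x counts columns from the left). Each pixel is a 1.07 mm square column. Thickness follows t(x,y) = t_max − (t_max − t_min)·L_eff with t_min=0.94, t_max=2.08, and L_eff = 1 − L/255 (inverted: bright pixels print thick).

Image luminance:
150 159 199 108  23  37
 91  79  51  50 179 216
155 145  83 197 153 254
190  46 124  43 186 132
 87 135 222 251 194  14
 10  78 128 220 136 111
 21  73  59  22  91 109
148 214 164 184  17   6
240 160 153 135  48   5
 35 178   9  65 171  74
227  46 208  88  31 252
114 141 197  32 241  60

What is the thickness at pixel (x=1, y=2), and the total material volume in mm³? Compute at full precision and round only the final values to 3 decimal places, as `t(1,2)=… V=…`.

span = t_max - t_min = 2.08 - 0.94 = 1.140
L(1,2) = 145, L_eff = 1 - 145/255 = 0.431373 (inverted)
t(1,2) = 2.08 - 1.140·0.431373 = 1.588
Σt over all 12·6 pixels = 226033/2125 ≈ 106.3684706
V = pitch²·Σt = 1.07²·226033/2125 = 121.781

t(1,2)=1.588 V=121.781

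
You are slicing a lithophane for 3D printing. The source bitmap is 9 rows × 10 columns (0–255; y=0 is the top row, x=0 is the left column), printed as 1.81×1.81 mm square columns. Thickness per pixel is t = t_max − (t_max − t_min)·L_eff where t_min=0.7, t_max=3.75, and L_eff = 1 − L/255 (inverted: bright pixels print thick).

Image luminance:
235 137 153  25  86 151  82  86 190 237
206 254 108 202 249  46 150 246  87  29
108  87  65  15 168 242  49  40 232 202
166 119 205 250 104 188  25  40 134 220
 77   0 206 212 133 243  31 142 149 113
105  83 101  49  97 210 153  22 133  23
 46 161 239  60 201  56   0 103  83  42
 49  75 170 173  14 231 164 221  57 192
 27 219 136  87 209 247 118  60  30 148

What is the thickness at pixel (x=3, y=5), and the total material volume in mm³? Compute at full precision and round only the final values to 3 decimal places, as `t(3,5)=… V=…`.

span = t_max - t_min = 3.75 - 0.7 = 3.050
L(3,5) = 49, L_eff = 1 - 49/255 = 0.807843 (inverted)
t(3,5) = 3.75 - 3.050·0.807843 = 1.286
Σt over all 9·10 pixels = 511949/2550 ≈ 200.7643137
V = pitch²·Σt = 1.81²·511949/2550 = 657.724

t(3,5)=1.286 V=657.724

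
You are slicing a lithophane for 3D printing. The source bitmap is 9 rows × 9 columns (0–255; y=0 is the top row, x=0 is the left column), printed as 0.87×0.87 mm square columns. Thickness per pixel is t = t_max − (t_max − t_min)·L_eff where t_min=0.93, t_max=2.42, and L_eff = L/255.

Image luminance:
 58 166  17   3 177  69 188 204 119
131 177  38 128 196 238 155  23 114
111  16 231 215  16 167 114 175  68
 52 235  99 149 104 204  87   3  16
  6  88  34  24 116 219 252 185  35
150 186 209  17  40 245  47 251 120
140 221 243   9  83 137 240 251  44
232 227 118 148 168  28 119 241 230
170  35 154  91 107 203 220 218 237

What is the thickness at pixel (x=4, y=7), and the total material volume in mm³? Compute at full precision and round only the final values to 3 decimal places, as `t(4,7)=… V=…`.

span = t_max - t_min = 2.42 - 0.93 = 1.490
L(4,7) = 168, L_eff = 168/255 = 0.658824
t(4,7) = 2.42 - 1.490·0.658824 = 1.438
Σt over all 9·9 pixels = 3389161/25500 ≈ 132.9082745
V = pitch²·Σt = 0.87²·3389161/25500 = 100.598

t(4,7)=1.438 V=100.598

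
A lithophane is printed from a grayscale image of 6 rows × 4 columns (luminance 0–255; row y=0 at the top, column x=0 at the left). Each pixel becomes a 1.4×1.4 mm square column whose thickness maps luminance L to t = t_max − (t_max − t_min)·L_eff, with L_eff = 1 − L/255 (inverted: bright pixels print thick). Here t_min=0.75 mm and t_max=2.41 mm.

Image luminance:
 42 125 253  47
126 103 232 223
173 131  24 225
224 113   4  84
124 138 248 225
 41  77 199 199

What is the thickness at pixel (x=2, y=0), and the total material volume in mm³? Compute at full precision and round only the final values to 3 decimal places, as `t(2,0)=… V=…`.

t(2,0)=2.397 V=78.406

span = t_max - t_min = 2.41 - 0.75 = 1.660
L(2,0) = 253, L_eff = 1 - 253/255 = 0.007843 (inverted)
t(2,0) = 2.41 - 1.660·0.007843 = 2.397
Σt over all 6·4 pixels = 51004/1275 ≈ 40.0031373
V = pitch²·Σt = 1.4²·51004/1275 = 78.406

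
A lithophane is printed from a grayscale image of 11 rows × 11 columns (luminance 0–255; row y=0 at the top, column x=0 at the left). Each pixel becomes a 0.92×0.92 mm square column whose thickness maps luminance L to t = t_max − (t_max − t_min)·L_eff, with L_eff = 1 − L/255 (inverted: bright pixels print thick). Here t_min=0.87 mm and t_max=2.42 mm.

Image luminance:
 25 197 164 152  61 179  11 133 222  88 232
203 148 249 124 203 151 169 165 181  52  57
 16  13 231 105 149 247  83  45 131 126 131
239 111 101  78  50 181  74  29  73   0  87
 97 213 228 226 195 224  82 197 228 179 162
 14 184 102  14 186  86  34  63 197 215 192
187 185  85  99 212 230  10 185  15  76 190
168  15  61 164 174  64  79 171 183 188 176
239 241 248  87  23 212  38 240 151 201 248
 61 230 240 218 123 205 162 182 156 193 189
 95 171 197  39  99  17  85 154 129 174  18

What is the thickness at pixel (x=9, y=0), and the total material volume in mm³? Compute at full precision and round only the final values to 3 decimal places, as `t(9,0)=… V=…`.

span = t_max - t_min = 2.42 - 0.87 = 1.550
L(9,0) = 88, L_eff = 1 - 88/255 = 0.654902 (inverted)
t(9,0) = 2.42 - 1.550·0.654902 = 1.405
Σt over all 11·11 pixels = 1056623/5100 ≈ 207.1809804
V = pitch²·Σt = 0.92²·1056623/5100 = 175.358

t(9,0)=1.405 V=175.358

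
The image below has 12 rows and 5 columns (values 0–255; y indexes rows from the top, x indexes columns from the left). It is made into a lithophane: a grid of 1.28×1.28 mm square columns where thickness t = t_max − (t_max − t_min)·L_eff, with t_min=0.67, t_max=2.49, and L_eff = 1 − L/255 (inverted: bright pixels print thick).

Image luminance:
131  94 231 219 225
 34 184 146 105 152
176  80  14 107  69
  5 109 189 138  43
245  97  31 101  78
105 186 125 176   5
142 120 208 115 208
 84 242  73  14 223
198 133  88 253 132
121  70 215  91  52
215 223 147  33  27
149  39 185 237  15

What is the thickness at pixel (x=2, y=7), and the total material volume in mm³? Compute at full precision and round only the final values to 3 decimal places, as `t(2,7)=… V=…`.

span = t_max - t_min = 2.49 - 0.67 = 1.820
L(2,7) = 73, L_eff = 1 - 73/255 = 0.713725 (inverted)
t(2,7) = 2.49 - 1.820·0.713725 = 1.191
Σt over all 12·5 pixels = 604441/6375 ≈ 94.8142745
V = pitch²·Σt = 1.28²·604441/6375 = 155.344

t(2,7)=1.191 V=155.344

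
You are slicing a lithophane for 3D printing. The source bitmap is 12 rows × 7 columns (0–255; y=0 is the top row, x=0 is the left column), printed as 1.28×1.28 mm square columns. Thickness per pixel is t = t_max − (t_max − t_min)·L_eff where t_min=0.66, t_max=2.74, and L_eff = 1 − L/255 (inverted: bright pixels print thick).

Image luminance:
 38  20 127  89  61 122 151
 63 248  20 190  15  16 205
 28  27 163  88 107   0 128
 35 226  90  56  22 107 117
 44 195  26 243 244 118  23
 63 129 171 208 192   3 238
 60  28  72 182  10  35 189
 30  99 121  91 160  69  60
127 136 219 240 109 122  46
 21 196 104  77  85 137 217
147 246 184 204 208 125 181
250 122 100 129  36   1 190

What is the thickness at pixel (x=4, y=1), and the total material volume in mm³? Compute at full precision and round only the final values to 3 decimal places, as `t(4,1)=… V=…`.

t(4,1)=0.782 V=219.410

span = t_max - t_min = 2.74 - 0.66 = 2.080
L(4,1) = 15, L_eff = 1 - 15/255 = 0.941176 (inverted)
t(4,1) = 2.74 - 2.080·0.941176 = 0.782
Σt over all 12·7 pixels = 284574/2125 ≈ 133.9171765
V = pitch²·Σt = 1.28²·284574/2125 = 219.410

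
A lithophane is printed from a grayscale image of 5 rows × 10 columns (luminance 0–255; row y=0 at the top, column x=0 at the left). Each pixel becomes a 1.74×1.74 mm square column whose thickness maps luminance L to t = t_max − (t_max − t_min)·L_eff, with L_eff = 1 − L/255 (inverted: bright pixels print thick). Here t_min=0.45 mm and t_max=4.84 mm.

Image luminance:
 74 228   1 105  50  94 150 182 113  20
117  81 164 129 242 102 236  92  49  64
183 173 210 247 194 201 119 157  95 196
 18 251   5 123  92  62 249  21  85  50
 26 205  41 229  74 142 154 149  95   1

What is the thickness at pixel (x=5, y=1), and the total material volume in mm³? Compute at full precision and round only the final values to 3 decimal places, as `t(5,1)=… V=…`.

t(5,1)=2.206 V=388.151

span = t_max - t_min = 4.84 - 0.45 = 4.390
L(5,1) = 102, L_eff = 1 - 102/255 = 0.600000 (inverted)
t(5,1) = 4.84 - 4.390·0.600000 = 2.206
Σt over all 5·10 pixels = 326921/2550 ≈ 128.2043137
V = pitch²·Σt = 1.74²·326921/2550 = 388.151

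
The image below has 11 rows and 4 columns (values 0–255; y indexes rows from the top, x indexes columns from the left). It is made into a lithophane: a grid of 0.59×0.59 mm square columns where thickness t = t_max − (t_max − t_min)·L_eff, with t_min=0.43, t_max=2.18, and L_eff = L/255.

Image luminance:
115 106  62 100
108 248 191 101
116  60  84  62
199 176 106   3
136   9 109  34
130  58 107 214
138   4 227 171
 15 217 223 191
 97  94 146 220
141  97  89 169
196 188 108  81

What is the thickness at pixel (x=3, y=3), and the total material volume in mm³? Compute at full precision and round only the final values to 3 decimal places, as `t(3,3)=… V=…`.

span = t_max - t_min = 2.18 - 0.43 = 1.750
L(3,3) = 3, L_eff = 3/255 = 0.011765
t(3,3) = 2.18 - 1.750·0.011765 = 2.159
Σt over all 11·4 pixels = 149291/2550 ≈ 58.5454902
V = pitch²·Σt = 0.59²·149291/2550 = 20.380

t(3,3)=2.159 V=20.380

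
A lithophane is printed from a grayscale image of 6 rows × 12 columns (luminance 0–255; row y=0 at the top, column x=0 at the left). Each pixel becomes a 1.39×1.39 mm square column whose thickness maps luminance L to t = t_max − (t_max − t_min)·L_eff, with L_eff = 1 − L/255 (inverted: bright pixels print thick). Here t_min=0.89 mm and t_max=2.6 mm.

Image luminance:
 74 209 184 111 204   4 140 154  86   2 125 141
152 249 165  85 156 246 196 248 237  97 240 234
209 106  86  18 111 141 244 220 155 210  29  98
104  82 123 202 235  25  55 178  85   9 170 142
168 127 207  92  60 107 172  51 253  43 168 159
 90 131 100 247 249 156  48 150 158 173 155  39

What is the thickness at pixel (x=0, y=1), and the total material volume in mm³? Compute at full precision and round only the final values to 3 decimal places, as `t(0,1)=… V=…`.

t(0,1)=1.909 V=254.397

span = t_max - t_min = 2.6 - 0.89 = 1.710
L(0,1) = 152, L_eff = 1 - 152/255 = 0.403922 (inverted)
t(0,1) = 2.6 - 1.710·0.403922 = 1.909
Σt over all 6·12 pixels = 1119183/8500 ≈ 131.6685882
V = pitch²·Σt = 1.39²·1119183/8500 = 254.397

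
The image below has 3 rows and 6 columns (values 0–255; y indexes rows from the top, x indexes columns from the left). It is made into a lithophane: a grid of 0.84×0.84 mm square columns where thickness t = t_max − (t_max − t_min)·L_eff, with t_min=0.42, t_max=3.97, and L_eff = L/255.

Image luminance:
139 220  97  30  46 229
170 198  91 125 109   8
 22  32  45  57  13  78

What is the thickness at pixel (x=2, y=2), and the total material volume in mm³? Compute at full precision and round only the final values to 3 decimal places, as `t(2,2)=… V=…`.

t(2,2)=3.344 V=33.635

span = t_max - t_min = 3.97 - 0.42 = 3.550
L(2,2) = 45, L_eff = 45/255 = 0.176471
t(2,2) = 3.97 - 3.550·0.176471 = 3.344
Σt over all 3·6 pixels = 243107/5100 ≈ 47.6680392
V = pitch²·Σt = 0.84²·243107/5100 = 33.635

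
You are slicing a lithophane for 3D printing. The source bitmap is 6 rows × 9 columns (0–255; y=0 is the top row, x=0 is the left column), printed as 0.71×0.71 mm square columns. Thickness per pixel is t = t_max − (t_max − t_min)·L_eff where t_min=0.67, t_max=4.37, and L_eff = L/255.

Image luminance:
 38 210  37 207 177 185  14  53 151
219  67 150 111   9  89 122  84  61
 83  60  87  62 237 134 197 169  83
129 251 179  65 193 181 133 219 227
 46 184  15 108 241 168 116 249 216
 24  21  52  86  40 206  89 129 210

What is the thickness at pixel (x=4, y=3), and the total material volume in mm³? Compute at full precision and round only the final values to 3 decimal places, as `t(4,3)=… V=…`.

t(4,3)=1.570 V=68.686

span = t_max - t_min = 4.37 - 0.67 = 3.700
L(4,3) = 193, L_eff = 193/255 = 0.756863
t(4,3) = 4.37 - 3.700·0.756863 = 1.570
Σt over all 6·9 pixels = 57908/425 ≈ 136.2541176
V = pitch²·Σt = 0.71²·57908/425 = 68.686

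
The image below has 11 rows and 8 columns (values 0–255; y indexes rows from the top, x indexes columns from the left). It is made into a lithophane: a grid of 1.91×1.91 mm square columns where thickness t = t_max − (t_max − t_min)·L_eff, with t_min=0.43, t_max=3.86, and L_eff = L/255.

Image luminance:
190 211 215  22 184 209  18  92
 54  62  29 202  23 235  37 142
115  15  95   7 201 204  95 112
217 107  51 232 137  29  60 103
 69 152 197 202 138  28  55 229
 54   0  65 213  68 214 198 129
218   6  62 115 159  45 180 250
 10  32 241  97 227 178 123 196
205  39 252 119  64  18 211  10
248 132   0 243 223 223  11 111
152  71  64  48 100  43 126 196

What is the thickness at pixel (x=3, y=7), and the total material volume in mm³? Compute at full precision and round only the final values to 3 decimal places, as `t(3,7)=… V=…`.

t(3,7)=2.555 V=710.992

span = t_max - t_min = 3.86 - 0.43 = 3.430
L(3,7) = 97, L_eff = 97/255 = 0.380392
t(3,7) = 3.86 - 3.430·0.380392 = 2.555
Σt over all 11·8 pixels = 414149/2125 ≈ 194.8936471
V = pitch²·Σt = 1.91²·414149/2125 = 710.992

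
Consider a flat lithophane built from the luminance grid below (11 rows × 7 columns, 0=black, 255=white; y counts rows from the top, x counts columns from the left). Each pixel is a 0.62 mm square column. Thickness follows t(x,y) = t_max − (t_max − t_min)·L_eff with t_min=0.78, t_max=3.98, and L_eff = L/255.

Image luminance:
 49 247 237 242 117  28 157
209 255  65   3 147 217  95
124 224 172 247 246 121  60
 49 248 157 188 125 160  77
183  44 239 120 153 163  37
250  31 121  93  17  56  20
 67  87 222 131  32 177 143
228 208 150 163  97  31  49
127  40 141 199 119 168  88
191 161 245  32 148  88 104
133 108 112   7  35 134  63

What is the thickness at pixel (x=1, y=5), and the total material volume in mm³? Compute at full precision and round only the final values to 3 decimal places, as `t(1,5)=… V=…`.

span = t_max - t_min = 3.98 - 0.78 = 3.200
L(1,5) = 31, L_eff = 31/255 = 0.121569
t(1,5) = 3.98 - 3.200·0.121569 = 3.591
Σt over all 11·7 pixels = 460801/2550 ≈ 180.7062745
V = pitch²·Σt = 0.62²·460801/2550 = 69.463

t(1,5)=3.591 V=69.463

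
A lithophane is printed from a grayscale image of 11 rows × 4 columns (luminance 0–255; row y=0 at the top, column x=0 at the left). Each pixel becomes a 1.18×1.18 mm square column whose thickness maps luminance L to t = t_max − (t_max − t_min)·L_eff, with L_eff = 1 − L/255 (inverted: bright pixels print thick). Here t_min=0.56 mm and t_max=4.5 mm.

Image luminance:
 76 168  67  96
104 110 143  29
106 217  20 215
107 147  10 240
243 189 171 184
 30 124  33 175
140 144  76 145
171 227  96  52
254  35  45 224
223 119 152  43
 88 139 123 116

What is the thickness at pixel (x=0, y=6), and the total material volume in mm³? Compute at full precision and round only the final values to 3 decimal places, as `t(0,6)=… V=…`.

span = t_max - t_min = 4.5 - 0.56 = 3.940
L(0,6) = 140, L_eff = 1 - 140/255 = 0.450980 (inverted)
t(0,6) = 4.5 - 3.940·0.450980 = 2.723
Σt over all 11·4 pixels = 236752/2125 ≈ 111.4127059
V = pitch²·Σt = 1.18²·236752/2125 = 155.131

t(0,6)=2.723 V=155.131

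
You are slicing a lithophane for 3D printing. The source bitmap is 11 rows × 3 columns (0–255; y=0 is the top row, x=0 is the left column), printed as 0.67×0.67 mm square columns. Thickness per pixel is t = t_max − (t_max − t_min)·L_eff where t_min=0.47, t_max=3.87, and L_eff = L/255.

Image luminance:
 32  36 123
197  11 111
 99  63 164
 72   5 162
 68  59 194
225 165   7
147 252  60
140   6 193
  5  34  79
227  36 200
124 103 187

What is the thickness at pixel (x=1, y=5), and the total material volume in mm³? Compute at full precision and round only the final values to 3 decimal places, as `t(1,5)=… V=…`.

t(1,5)=1.670 V=35.866

span = t_max - t_min = 3.87 - 0.47 = 3.400
L(1,5) = 165, L_eff = 165/255 = 0.647059
t(1,5) = 3.87 - 3.400·0.647059 = 1.670
Σt over all 11·3 pixels = 23969/300 ≈ 79.8966667
V = pitch²·Σt = 0.67²·23969/300 = 35.866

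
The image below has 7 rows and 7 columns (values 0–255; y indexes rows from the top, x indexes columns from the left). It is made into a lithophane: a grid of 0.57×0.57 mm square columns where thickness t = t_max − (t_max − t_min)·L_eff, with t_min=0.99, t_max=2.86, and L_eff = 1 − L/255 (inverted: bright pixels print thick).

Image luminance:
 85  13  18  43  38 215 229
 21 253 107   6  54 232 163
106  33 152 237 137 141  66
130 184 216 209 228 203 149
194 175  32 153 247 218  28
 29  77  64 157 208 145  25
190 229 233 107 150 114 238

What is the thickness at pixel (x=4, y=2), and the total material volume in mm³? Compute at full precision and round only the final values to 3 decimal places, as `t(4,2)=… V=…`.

span = t_max - t_min = 2.86 - 0.99 = 1.870
L(4,2) = 137, L_eff = 1 - 137/255 = 0.462745 (inverted)
t(4,2) = 2.86 - 1.870·0.462745 = 1.995
Σt over all 7·7 pixels = 97.504
V = pitch²·Σt = 0.57²·97.504 = 31.679

t(4,2)=1.995 V=31.679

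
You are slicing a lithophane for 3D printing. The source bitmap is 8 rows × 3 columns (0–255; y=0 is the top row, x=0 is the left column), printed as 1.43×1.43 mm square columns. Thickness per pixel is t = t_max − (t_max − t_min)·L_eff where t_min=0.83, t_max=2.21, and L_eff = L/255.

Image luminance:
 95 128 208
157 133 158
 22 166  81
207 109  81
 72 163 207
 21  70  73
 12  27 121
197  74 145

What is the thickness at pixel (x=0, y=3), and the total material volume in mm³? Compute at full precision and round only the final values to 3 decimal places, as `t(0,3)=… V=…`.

t(0,3)=1.090 V=78.283

span = t_max - t_min = 2.21 - 0.83 = 1.380
L(0,3) = 207, L_eff = 207/255 = 0.811765
t(0,3) = 2.21 - 1.380·0.811765 = 1.090
Σt over all 8·3 pixels = 162699/4250 ≈ 38.2821176
V = pitch²·Σt = 1.43²·162699/4250 = 78.283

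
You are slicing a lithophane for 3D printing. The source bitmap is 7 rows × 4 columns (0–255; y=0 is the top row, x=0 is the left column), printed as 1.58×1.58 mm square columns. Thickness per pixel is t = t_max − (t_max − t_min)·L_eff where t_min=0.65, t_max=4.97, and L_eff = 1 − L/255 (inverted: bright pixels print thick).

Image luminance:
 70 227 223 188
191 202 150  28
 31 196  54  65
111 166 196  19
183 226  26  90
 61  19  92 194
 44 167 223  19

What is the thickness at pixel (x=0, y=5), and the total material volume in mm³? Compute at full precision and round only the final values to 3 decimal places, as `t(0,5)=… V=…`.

span = t_max - t_min = 4.97 - 0.65 = 4.320
L(0,5) = 61, L_eff = 1 - 61/255 = 0.760784 (inverted)
t(0,5) = 4.97 - 4.320·0.760784 = 1.683
Σt over all 7·4 pixels = 163271/2125 ≈ 76.8334118
V = pitch²·Σt = 1.58²·163271/2125 = 191.807

t(0,5)=1.683 V=191.807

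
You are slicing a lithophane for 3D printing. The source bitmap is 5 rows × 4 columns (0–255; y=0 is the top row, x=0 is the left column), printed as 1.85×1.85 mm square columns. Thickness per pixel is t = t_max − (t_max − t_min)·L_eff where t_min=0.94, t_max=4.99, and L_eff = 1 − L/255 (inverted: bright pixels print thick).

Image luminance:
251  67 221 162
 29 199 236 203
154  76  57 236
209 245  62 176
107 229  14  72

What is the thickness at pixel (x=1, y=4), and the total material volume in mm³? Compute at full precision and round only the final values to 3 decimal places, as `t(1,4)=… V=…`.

t(1,4)=4.577 V=227.687

span = t_max - t_min = 4.99 - 0.94 = 4.050
L(1,4) = 229, L_eff = 1 - 229/255 = 0.101961 (inverted)
t(1,4) = 4.99 - 4.050·0.101961 = 4.577
Σt over all 5·4 pixels = 22619/340 ≈ 66.5264706
V = pitch²·Σt = 1.85²·22619/340 = 227.687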